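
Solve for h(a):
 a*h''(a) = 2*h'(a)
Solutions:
 h(a) = C1 + C2*a^3


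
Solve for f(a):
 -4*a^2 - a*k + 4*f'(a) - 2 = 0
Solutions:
 f(a) = C1 + a^3/3 + a^2*k/8 + a/2


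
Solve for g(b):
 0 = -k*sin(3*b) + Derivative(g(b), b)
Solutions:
 g(b) = C1 - k*cos(3*b)/3


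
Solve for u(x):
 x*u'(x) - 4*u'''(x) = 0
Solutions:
 u(x) = C1 + Integral(C2*airyai(2^(1/3)*x/2) + C3*airybi(2^(1/3)*x/2), x)


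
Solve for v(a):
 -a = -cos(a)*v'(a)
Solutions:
 v(a) = C1 + Integral(a/cos(a), a)


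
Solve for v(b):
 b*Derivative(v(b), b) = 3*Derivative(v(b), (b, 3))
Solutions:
 v(b) = C1 + Integral(C2*airyai(3^(2/3)*b/3) + C3*airybi(3^(2/3)*b/3), b)


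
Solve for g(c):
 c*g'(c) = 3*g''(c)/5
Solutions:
 g(c) = C1 + C2*erfi(sqrt(30)*c/6)


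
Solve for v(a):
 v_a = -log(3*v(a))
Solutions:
 Integral(1/(log(_y) + log(3)), (_y, v(a))) = C1 - a


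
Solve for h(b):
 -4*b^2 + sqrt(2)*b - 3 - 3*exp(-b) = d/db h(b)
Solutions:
 h(b) = C1 - 4*b^3/3 + sqrt(2)*b^2/2 - 3*b + 3*exp(-b)


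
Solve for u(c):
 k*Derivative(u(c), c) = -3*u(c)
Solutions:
 u(c) = C1*exp(-3*c/k)


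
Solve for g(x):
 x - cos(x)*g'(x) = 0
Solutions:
 g(x) = C1 + Integral(x/cos(x), x)


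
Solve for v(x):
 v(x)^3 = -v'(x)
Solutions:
 v(x) = -sqrt(2)*sqrt(-1/(C1 - x))/2
 v(x) = sqrt(2)*sqrt(-1/(C1 - x))/2


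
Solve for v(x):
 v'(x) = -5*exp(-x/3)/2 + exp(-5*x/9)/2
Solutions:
 v(x) = C1 + 15*exp(-x/3)/2 - 9*exp(-5*x/9)/10


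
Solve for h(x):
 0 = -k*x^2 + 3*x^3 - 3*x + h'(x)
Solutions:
 h(x) = C1 + k*x^3/3 - 3*x^4/4 + 3*x^2/2


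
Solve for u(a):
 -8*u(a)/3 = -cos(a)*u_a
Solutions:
 u(a) = C1*(sin(a) + 1)^(4/3)/(sin(a) - 1)^(4/3)


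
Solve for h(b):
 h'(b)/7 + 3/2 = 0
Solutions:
 h(b) = C1 - 21*b/2


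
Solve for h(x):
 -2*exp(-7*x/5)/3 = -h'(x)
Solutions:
 h(x) = C1 - 10*exp(-7*x/5)/21


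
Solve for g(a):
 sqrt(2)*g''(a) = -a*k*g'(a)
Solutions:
 g(a) = Piecewise((-2^(3/4)*sqrt(pi)*C1*erf(2^(1/4)*a*sqrt(k)/2)/(2*sqrt(k)) - C2, (k > 0) | (k < 0)), (-C1*a - C2, True))


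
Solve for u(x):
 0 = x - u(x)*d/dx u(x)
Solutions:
 u(x) = -sqrt(C1 + x^2)
 u(x) = sqrt(C1 + x^2)


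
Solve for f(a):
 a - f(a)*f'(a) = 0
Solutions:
 f(a) = -sqrt(C1 + a^2)
 f(a) = sqrt(C1 + a^2)


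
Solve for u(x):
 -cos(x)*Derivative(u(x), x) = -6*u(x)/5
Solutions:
 u(x) = C1*(sin(x) + 1)^(3/5)/(sin(x) - 1)^(3/5)


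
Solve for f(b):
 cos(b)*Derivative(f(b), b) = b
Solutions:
 f(b) = C1 + Integral(b/cos(b), b)


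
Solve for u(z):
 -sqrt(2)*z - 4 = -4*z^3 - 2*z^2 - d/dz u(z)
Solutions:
 u(z) = C1 - z^4 - 2*z^3/3 + sqrt(2)*z^2/2 + 4*z


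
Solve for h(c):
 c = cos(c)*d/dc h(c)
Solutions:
 h(c) = C1 + Integral(c/cos(c), c)


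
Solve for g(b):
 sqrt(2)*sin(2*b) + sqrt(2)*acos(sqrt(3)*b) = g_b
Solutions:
 g(b) = C1 + sqrt(2)*(b*acos(sqrt(3)*b) - sqrt(3)*sqrt(1 - 3*b^2)/3) - sqrt(2)*cos(2*b)/2


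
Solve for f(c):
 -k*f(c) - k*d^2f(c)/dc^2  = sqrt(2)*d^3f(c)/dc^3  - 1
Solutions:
 f(c) = C1*exp(c*(-8*k^2/((-sqrt(2) + sqrt(6)*I)*(k^3 + 27*k + sqrt(k^2*(-k^4 + (k^2 + 27)^2)))^(1/3)) - 2*sqrt(2)*k + sqrt(2)*(k^3 + 27*k + sqrt(k^2*(-k^4 + (k^2 + 27)^2)))^(1/3) - sqrt(6)*I*(k^3 + 27*k + sqrt(k^2*(-k^4 + (k^2 + 27)^2)))^(1/3))/12) + C2*exp(c*(8*k^2/((sqrt(2) + sqrt(6)*I)*(k^3 + 27*k + sqrt(k^2*(-k^4 + (k^2 + 27)^2)))^(1/3)) - 2*sqrt(2)*k + sqrt(2)*(k^3 + 27*k + sqrt(k^2*(-k^4 + (k^2 + 27)^2)))^(1/3) + sqrt(6)*I*(k^3 + 27*k + sqrt(k^2*(-k^4 + (k^2 + 27)^2)))^(1/3))/12) + C3*exp(-sqrt(2)*c*(k^2/(k^3 + 27*k + sqrt(k^2*(-k^4 + (k^2 + 27)^2)))^(1/3) + k + (k^3 + 27*k + sqrt(k^2*(-k^4 + (k^2 + 27)^2)))^(1/3))/6) + 1/k


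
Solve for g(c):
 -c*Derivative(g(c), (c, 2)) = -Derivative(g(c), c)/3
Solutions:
 g(c) = C1 + C2*c^(4/3)


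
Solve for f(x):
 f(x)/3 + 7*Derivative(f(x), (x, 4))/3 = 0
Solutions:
 f(x) = (C1*sin(sqrt(2)*7^(3/4)*x/14) + C2*cos(sqrt(2)*7^(3/4)*x/14))*exp(-sqrt(2)*7^(3/4)*x/14) + (C3*sin(sqrt(2)*7^(3/4)*x/14) + C4*cos(sqrt(2)*7^(3/4)*x/14))*exp(sqrt(2)*7^(3/4)*x/14)


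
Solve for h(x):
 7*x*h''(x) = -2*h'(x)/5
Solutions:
 h(x) = C1 + C2*x^(33/35)


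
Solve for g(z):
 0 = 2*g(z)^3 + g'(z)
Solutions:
 g(z) = -sqrt(2)*sqrt(-1/(C1 - 2*z))/2
 g(z) = sqrt(2)*sqrt(-1/(C1 - 2*z))/2


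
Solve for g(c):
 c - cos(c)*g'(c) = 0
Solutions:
 g(c) = C1 + Integral(c/cos(c), c)


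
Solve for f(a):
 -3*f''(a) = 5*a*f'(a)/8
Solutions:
 f(a) = C1 + C2*erf(sqrt(15)*a/12)


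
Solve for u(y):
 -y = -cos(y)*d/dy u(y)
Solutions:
 u(y) = C1 + Integral(y/cos(y), y)


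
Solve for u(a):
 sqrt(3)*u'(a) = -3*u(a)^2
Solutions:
 u(a) = 1/(C1 + sqrt(3)*a)


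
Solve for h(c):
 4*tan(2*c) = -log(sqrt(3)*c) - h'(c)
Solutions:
 h(c) = C1 - c*log(c) - c*log(3)/2 + c + 2*log(cos(2*c))


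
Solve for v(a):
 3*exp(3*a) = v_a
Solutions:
 v(a) = C1 + exp(3*a)


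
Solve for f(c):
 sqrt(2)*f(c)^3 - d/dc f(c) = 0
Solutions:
 f(c) = -sqrt(2)*sqrt(-1/(C1 + sqrt(2)*c))/2
 f(c) = sqrt(2)*sqrt(-1/(C1 + sqrt(2)*c))/2


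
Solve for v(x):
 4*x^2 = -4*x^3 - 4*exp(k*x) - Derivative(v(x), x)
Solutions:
 v(x) = C1 - x^4 - 4*x^3/3 - 4*exp(k*x)/k


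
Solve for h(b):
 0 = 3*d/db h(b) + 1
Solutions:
 h(b) = C1 - b/3


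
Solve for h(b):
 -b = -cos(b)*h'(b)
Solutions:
 h(b) = C1 + Integral(b/cos(b), b)


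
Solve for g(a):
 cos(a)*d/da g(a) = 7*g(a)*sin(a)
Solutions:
 g(a) = C1/cos(a)^7


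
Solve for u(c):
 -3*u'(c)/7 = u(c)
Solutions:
 u(c) = C1*exp(-7*c/3)


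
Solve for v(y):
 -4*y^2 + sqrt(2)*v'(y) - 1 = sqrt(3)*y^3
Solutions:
 v(y) = C1 + sqrt(6)*y^4/8 + 2*sqrt(2)*y^3/3 + sqrt(2)*y/2


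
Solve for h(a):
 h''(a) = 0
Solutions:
 h(a) = C1 + C2*a


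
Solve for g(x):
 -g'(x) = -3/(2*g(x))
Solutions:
 g(x) = -sqrt(C1 + 3*x)
 g(x) = sqrt(C1 + 3*x)


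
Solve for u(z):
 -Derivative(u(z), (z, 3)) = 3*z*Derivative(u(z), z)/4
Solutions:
 u(z) = C1 + Integral(C2*airyai(-6^(1/3)*z/2) + C3*airybi(-6^(1/3)*z/2), z)


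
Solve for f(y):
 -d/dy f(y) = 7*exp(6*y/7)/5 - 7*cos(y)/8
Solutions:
 f(y) = C1 - 49*exp(6*y/7)/30 + 7*sin(y)/8


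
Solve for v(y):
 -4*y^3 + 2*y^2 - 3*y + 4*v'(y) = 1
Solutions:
 v(y) = C1 + y^4/4 - y^3/6 + 3*y^2/8 + y/4


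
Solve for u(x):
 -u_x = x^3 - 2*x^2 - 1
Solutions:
 u(x) = C1 - x^4/4 + 2*x^3/3 + x


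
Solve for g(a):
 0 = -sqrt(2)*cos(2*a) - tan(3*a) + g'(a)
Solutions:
 g(a) = C1 - log(cos(3*a))/3 + sqrt(2)*sin(2*a)/2


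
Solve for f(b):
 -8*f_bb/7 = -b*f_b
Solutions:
 f(b) = C1 + C2*erfi(sqrt(7)*b/4)


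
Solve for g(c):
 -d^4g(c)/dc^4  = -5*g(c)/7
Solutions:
 g(c) = C1*exp(-5^(1/4)*7^(3/4)*c/7) + C2*exp(5^(1/4)*7^(3/4)*c/7) + C3*sin(5^(1/4)*7^(3/4)*c/7) + C4*cos(5^(1/4)*7^(3/4)*c/7)


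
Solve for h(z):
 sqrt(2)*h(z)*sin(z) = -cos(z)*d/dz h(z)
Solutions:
 h(z) = C1*cos(z)^(sqrt(2))


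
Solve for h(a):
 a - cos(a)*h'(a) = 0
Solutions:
 h(a) = C1 + Integral(a/cos(a), a)


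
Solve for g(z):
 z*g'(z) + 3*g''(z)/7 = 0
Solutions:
 g(z) = C1 + C2*erf(sqrt(42)*z/6)


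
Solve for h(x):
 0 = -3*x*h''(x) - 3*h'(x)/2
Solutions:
 h(x) = C1 + C2*sqrt(x)


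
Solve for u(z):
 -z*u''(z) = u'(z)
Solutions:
 u(z) = C1 + C2*log(z)


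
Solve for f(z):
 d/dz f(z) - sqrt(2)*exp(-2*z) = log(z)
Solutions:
 f(z) = C1 + z*log(z) - z - sqrt(2)*exp(-2*z)/2


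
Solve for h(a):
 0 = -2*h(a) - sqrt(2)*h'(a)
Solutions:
 h(a) = C1*exp(-sqrt(2)*a)


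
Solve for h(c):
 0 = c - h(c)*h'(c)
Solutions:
 h(c) = -sqrt(C1 + c^2)
 h(c) = sqrt(C1 + c^2)


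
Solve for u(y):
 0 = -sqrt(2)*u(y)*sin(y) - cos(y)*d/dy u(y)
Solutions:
 u(y) = C1*cos(y)^(sqrt(2))


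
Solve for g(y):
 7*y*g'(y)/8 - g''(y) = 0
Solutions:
 g(y) = C1 + C2*erfi(sqrt(7)*y/4)


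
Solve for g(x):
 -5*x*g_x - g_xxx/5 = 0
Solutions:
 g(x) = C1 + Integral(C2*airyai(-5^(2/3)*x) + C3*airybi(-5^(2/3)*x), x)


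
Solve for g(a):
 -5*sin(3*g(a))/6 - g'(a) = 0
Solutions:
 g(a) = -acos((-C1 - exp(5*a))/(C1 - exp(5*a)))/3 + 2*pi/3
 g(a) = acos((-C1 - exp(5*a))/(C1 - exp(5*a)))/3


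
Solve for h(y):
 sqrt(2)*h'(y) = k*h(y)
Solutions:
 h(y) = C1*exp(sqrt(2)*k*y/2)


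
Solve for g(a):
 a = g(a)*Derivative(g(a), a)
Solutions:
 g(a) = -sqrt(C1 + a^2)
 g(a) = sqrt(C1 + a^2)


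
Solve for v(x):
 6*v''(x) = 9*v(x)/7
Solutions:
 v(x) = C1*exp(-sqrt(42)*x/14) + C2*exp(sqrt(42)*x/14)


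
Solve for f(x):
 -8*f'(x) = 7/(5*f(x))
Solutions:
 f(x) = -sqrt(C1 - 35*x)/10
 f(x) = sqrt(C1 - 35*x)/10


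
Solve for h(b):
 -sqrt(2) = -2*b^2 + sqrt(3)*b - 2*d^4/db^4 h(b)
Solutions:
 h(b) = C1 + C2*b + C3*b^2 + C4*b^3 - b^6/360 + sqrt(3)*b^5/240 + sqrt(2)*b^4/48


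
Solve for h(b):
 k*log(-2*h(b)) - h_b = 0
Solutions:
 Integral(1/(log(-_y) + log(2)), (_y, h(b))) = C1 + b*k


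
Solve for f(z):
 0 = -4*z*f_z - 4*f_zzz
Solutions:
 f(z) = C1 + Integral(C2*airyai(-z) + C3*airybi(-z), z)


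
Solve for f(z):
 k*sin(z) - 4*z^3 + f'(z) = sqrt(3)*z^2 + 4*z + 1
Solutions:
 f(z) = C1 + k*cos(z) + z^4 + sqrt(3)*z^3/3 + 2*z^2 + z


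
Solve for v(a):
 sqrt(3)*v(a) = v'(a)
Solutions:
 v(a) = C1*exp(sqrt(3)*a)


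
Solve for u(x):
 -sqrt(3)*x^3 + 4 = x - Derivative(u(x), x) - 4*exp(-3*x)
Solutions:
 u(x) = C1 + sqrt(3)*x^4/4 + x^2/2 - 4*x + 4*exp(-3*x)/3


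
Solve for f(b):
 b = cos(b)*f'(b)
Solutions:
 f(b) = C1 + Integral(b/cos(b), b)


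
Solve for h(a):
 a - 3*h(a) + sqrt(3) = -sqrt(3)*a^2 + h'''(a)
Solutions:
 h(a) = C3*exp(-3^(1/3)*a) + sqrt(3)*a^2/3 + a/3 + (C1*sin(3^(5/6)*a/2) + C2*cos(3^(5/6)*a/2))*exp(3^(1/3)*a/2) + sqrt(3)/3


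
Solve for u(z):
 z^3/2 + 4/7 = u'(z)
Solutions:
 u(z) = C1 + z^4/8 + 4*z/7


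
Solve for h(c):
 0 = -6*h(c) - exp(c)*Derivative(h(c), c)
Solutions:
 h(c) = C1*exp(6*exp(-c))


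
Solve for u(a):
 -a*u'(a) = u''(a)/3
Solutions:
 u(a) = C1 + C2*erf(sqrt(6)*a/2)


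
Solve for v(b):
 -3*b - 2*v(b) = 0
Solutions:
 v(b) = -3*b/2


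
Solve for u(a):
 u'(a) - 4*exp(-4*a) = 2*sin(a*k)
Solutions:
 u(a) = C1 - exp(-4*a) - 2*cos(a*k)/k


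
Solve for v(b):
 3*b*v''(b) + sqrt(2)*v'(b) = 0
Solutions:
 v(b) = C1 + C2*b^(1 - sqrt(2)/3)


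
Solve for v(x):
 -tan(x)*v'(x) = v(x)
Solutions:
 v(x) = C1/sin(x)


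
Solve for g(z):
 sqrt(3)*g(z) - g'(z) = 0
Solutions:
 g(z) = C1*exp(sqrt(3)*z)


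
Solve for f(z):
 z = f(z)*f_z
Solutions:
 f(z) = -sqrt(C1 + z^2)
 f(z) = sqrt(C1 + z^2)


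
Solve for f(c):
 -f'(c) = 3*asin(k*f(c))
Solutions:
 Integral(1/asin(_y*k), (_y, f(c))) = C1 - 3*c


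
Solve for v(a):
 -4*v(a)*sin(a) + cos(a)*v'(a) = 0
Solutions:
 v(a) = C1/cos(a)^4


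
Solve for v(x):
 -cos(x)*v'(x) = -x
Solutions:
 v(x) = C1 + Integral(x/cos(x), x)


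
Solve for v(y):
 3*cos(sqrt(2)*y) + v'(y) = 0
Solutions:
 v(y) = C1 - 3*sqrt(2)*sin(sqrt(2)*y)/2


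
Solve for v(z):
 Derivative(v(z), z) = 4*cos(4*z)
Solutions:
 v(z) = C1 + sin(4*z)


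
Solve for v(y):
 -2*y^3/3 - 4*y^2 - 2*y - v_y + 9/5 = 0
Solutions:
 v(y) = C1 - y^4/6 - 4*y^3/3 - y^2 + 9*y/5


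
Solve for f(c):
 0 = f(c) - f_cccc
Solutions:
 f(c) = C1*exp(-c) + C2*exp(c) + C3*sin(c) + C4*cos(c)


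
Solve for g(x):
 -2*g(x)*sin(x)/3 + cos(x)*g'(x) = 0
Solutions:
 g(x) = C1/cos(x)^(2/3)


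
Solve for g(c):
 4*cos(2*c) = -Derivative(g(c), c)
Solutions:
 g(c) = C1 - 2*sin(2*c)


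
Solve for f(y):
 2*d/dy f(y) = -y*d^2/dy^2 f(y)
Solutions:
 f(y) = C1 + C2/y


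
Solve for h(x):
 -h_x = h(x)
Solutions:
 h(x) = C1*exp(-x)


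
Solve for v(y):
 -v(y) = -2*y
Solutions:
 v(y) = 2*y


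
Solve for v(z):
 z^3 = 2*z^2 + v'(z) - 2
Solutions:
 v(z) = C1 + z^4/4 - 2*z^3/3 + 2*z


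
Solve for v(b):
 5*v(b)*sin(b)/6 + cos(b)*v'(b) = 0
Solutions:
 v(b) = C1*cos(b)^(5/6)


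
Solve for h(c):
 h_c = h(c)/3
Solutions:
 h(c) = C1*exp(c/3)


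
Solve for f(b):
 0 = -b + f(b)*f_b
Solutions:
 f(b) = -sqrt(C1 + b^2)
 f(b) = sqrt(C1 + b^2)


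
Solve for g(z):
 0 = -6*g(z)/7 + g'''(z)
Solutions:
 g(z) = C3*exp(6^(1/3)*7^(2/3)*z/7) + (C1*sin(2^(1/3)*3^(5/6)*7^(2/3)*z/14) + C2*cos(2^(1/3)*3^(5/6)*7^(2/3)*z/14))*exp(-6^(1/3)*7^(2/3)*z/14)


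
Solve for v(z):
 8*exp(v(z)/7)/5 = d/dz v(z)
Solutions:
 v(z) = 7*log(-1/(C1 + 8*z)) + 7*log(35)


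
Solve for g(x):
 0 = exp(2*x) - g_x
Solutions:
 g(x) = C1 + exp(2*x)/2


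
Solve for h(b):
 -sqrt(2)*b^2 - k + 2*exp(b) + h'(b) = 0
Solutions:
 h(b) = C1 + sqrt(2)*b^3/3 + b*k - 2*exp(b)


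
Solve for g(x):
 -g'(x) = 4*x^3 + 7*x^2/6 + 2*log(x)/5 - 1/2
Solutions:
 g(x) = C1 - x^4 - 7*x^3/18 - 2*x*log(x)/5 + 9*x/10


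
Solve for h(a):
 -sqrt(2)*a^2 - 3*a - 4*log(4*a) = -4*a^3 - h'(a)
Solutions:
 h(a) = C1 - a^4 + sqrt(2)*a^3/3 + 3*a^2/2 + 4*a*log(a) - 4*a + a*log(256)


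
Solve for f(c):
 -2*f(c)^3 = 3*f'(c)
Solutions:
 f(c) = -sqrt(6)*sqrt(-1/(C1 - 2*c))/2
 f(c) = sqrt(6)*sqrt(-1/(C1 - 2*c))/2


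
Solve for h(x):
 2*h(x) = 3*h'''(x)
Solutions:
 h(x) = C3*exp(2^(1/3)*3^(2/3)*x/3) + (C1*sin(2^(1/3)*3^(1/6)*x/2) + C2*cos(2^(1/3)*3^(1/6)*x/2))*exp(-2^(1/3)*3^(2/3)*x/6)


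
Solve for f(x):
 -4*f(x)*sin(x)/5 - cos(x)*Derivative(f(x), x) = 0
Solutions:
 f(x) = C1*cos(x)^(4/5)


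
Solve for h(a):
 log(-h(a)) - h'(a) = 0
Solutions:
 -li(-h(a)) = C1 + a


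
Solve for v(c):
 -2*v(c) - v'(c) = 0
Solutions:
 v(c) = C1*exp(-2*c)


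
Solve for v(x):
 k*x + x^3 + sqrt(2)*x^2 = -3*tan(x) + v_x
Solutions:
 v(x) = C1 + k*x^2/2 + x^4/4 + sqrt(2)*x^3/3 - 3*log(cos(x))


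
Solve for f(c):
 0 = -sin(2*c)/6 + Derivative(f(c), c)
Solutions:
 f(c) = C1 - cos(2*c)/12


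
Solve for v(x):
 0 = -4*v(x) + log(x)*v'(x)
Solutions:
 v(x) = C1*exp(4*li(x))


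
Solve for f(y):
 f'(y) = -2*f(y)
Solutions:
 f(y) = C1*exp(-2*y)


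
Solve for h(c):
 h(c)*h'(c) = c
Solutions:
 h(c) = -sqrt(C1 + c^2)
 h(c) = sqrt(C1 + c^2)


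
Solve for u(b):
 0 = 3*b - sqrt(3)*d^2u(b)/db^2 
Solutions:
 u(b) = C1 + C2*b + sqrt(3)*b^3/6


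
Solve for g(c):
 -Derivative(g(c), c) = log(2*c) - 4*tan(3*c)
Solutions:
 g(c) = C1 - c*log(c) - c*log(2) + c - 4*log(cos(3*c))/3


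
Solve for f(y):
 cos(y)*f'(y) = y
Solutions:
 f(y) = C1 + Integral(y/cos(y), y)


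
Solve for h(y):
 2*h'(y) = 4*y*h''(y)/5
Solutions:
 h(y) = C1 + C2*y^(7/2)


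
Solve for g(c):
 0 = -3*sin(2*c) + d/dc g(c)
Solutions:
 g(c) = C1 - 3*cos(2*c)/2


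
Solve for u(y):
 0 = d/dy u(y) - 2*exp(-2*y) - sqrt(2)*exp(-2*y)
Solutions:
 u(y) = C1 - exp(-2*y) - sqrt(2)*exp(-2*y)/2


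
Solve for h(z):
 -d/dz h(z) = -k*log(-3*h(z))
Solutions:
 Integral(1/(log(-_y) + log(3)), (_y, h(z))) = C1 + k*z


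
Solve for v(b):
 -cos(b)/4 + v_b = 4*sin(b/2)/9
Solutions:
 v(b) = C1 + sin(b)/4 - 8*cos(b/2)/9


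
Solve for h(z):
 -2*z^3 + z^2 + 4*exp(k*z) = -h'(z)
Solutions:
 h(z) = C1 + z^4/2 - z^3/3 - 4*exp(k*z)/k


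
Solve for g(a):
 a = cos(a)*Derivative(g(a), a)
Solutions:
 g(a) = C1 + Integral(a/cos(a), a)


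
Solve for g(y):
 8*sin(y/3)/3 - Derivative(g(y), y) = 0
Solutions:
 g(y) = C1 - 8*cos(y/3)


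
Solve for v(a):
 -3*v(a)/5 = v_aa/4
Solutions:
 v(a) = C1*sin(2*sqrt(15)*a/5) + C2*cos(2*sqrt(15)*a/5)


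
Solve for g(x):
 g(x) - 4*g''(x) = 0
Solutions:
 g(x) = C1*exp(-x/2) + C2*exp(x/2)


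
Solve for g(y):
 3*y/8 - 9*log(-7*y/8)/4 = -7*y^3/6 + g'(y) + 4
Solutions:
 g(y) = C1 + 7*y^4/24 + 3*y^2/16 - 9*y*log(-y)/4 + y*(-3*log(7) - 7/4 + 3*log(14)/4 + 6*log(2))


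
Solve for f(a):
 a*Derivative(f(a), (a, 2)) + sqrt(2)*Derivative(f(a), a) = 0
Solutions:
 f(a) = C1 + C2*a^(1 - sqrt(2))


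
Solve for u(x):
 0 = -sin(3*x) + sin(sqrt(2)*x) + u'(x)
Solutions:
 u(x) = C1 - cos(3*x)/3 + sqrt(2)*cos(sqrt(2)*x)/2


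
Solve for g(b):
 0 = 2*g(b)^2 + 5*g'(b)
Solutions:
 g(b) = 5/(C1 + 2*b)


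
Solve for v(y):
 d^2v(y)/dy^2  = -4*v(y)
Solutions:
 v(y) = C1*sin(2*y) + C2*cos(2*y)


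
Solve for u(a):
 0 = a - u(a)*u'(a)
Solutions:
 u(a) = -sqrt(C1 + a^2)
 u(a) = sqrt(C1 + a^2)


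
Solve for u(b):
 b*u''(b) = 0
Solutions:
 u(b) = C1 + C2*b


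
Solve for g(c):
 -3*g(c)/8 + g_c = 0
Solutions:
 g(c) = C1*exp(3*c/8)


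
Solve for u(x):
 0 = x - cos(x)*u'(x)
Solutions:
 u(x) = C1 + Integral(x/cos(x), x)


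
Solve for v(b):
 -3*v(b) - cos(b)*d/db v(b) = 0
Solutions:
 v(b) = C1*(sin(b) - 1)^(3/2)/(sin(b) + 1)^(3/2)


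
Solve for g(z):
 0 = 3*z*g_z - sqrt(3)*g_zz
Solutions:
 g(z) = C1 + C2*erfi(sqrt(2)*3^(1/4)*z/2)


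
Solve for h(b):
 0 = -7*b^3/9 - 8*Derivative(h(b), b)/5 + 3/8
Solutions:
 h(b) = C1 - 35*b^4/288 + 15*b/64


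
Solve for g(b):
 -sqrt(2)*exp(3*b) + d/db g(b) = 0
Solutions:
 g(b) = C1 + sqrt(2)*exp(3*b)/3


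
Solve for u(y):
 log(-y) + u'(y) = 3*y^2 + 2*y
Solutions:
 u(y) = C1 + y^3 + y^2 - y*log(-y) + y


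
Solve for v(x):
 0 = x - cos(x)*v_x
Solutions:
 v(x) = C1 + Integral(x/cos(x), x)


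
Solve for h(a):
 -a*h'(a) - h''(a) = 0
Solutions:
 h(a) = C1 + C2*erf(sqrt(2)*a/2)


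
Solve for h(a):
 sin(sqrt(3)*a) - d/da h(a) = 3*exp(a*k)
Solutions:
 h(a) = C1 - sqrt(3)*cos(sqrt(3)*a)/3 - 3*exp(a*k)/k


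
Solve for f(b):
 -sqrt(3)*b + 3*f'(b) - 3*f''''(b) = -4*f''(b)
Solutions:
 f(b) = C1 + C2*exp(-2^(1/3)*b*(8/(sqrt(473) + 27)^(1/3) + 2^(1/3)*(sqrt(473) + 27)^(1/3))/12)*sin(2^(1/3)*sqrt(3)*b*(-2^(1/3)*(sqrt(473) + 27)^(1/3) + 8/(sqrt(473) + 27)^(1/3))/12) + C3*exp(-2^(1/3)*b*(8/(sqrt(473) + 27)^(1/3) + 2^(1/3)*(sqrt(473) + 27)^(1/3))/12)*cos(2^(1/3)*sqrt(3)*b*(-2^(1/3)*(sqrt(473) + 27)^(1/3) + 8/(sqrt(473) + 27)^(1/3))/12) + C4*exp(2^(1/3)*b*(8/(sqrt(473) + 27)^(1/3) + 2^(1/3)*(sqrt(473) + 27)^(1/3))/6) + sqrt(3)*b^2/6 - 4*sqrt(3)*b/9


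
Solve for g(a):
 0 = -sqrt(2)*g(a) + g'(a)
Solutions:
 g(a) = C1*exp(sqrt(2)*a)


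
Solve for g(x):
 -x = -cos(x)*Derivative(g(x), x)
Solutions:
 g(x) = C1 + Integral(x/cos(x), x)


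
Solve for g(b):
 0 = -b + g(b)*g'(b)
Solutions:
 g(b) = -sqrt(C1 + b^2)
 g(b) = sqrt(C1 + b^2)


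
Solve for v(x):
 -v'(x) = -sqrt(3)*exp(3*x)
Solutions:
 v(x) = C1 + sqrt(3)*exp(3*x)/3


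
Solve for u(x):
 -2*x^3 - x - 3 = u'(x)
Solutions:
 u(x) = C1 - x^4/2 - x^2/2 - 3*x


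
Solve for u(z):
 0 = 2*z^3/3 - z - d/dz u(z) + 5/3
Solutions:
 u(z) = C1 + z^4/6 - z^2/2 + 5*z/3


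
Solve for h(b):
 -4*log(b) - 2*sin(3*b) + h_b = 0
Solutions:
 h(b) = C1 + 4*b*log(b) - 4*b - 2*cos(3*b)/3


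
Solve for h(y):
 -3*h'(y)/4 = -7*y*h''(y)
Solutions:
 h(y) = C1 + C2*y^(31/28)


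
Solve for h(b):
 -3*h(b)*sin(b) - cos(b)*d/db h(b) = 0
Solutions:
 h(b) = C1*cos(b)^3


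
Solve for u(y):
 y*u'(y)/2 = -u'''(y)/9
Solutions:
 u(y) = C1 + Integral(C2*airyai(-6^(2/3)*y/2) + C3*airybi(-6^(2/3)*y/2), y)


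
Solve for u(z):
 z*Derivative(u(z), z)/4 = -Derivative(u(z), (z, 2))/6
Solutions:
 u(z) = C1 + C2*erf(sqrt(3)*z/2)


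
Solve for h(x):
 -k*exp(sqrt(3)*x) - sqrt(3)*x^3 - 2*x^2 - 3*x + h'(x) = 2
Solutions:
 h(x) = C1 + sqrt(3)*k*exp(sqrt(3)*x)/3 + sqrt(3)*x^4/4 + 2*x^3/3 + 3*x^2/2 + 2*x


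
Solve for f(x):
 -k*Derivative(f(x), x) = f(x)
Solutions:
 f(x) = C1*exp(-x/k)


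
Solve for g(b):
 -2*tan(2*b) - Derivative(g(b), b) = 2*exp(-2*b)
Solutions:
 g(b) = C1 - log(tan(2*b)^2 + 1)/2 + exp(-2*b)


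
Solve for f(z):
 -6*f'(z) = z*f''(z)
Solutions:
 f(z) = C1 + C2/z^5


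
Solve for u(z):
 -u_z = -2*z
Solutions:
 u(z) = C1 + z^2


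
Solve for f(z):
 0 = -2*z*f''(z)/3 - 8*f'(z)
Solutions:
 f(z) = C1 + C2/z^11


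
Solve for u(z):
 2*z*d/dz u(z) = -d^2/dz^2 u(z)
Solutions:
 u(z) = C1 + C2*erf(z)


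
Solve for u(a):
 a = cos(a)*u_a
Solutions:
 u(a) = C1 + Integral(a/cos(a), a)


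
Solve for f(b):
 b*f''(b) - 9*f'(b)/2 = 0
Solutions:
 f(b) = C1 + C2*b^(11/2)


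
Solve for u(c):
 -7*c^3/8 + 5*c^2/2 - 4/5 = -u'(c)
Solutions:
 u(c) = C1 + 7*c^4/32 - 5*c^3/6 + 4*c/5


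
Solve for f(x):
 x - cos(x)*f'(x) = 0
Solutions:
 f(x) = C1 + Integral(x/cos(x), x)


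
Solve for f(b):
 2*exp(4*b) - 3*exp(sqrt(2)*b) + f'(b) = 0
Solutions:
 f(b) = C1 - exp(4*b)/2 + 3*sqrt(2)*exp(sqrt(2)*b)/2


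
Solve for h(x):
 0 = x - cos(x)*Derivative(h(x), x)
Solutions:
 h(x) = C1 + Integral(x/cos(x), x)


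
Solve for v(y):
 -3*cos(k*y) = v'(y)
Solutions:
 v(y) = C1 - 3*sin(k*y)/k


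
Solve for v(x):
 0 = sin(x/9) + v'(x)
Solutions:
 v(x) = C1 + 9*cos(x/9)


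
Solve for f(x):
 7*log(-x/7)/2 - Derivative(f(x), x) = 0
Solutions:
 f(x) = C1 + 7*x*log(-x)/2 + 7*x*(-log(7) - 1)/2


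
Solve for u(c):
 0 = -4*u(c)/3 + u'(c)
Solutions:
 u(c) = C1*exp(4*c/3)


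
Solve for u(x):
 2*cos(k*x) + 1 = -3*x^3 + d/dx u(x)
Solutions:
 u(x) = C1 + 3*x^4/4 + x + 2*sin(k*x)/k


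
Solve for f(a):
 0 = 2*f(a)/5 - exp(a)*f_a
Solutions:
 f(a) = C1*exp(-2*exp(-a)/5)


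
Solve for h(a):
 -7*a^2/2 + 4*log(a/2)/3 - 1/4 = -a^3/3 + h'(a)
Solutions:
 h(a) = C1 + a^4/12 - 7*a^3/6 + 4*a*log(a)/3 - 19*a/12 - 4*a*log(2)/3


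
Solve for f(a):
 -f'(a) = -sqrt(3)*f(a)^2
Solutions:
 f(a) = -1/(C1 + sqrt(3)*a)


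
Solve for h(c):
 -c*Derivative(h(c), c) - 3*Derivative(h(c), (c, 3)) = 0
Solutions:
 h(c) = C1 + Integral(C2*airyai(-3^(2/3)*c/3) + C3*airybi(-3^(2/3)*c/3), c)


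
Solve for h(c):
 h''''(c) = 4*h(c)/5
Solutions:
 h(c) = C1*exp(-sqrt(2)*5^(3/4)*c/5) + C2*exp(sqrt(2)*5^(3/4)*c/5) + C3*sin(sqrt(2)*5^(3/4)*c/5) + C4*cos(sqrt(2)*5^(3/4)*c/5)


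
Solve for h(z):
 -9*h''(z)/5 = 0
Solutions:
 h(z) = C1 + C2*z


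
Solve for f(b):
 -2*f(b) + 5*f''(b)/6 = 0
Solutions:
 f(b) = C1*exp(-2*sqrt(15)*b/5) + C2*exp(2*sqrt(15)*b/5)


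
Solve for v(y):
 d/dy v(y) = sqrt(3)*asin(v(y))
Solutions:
 Integral(1/asin(_y), (_y, v(y))) = C1 + sqrt(3)*y


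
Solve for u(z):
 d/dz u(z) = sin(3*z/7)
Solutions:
 u(z) = C1 - 7*cos(3*z/7)/3


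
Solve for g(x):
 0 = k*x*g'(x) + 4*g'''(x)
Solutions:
 g(x) = C1 + Integral(C2*airyai(2^(1/3)*x*(-k)^(1/3)/2) + C3*airybi(2^(1/3)*x*(-k)^(1/3)/2), x)


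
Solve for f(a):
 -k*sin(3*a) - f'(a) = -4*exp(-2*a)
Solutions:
 f(a) = C1 + k*cos(3*a)/3 - 2*exp(-2*a)


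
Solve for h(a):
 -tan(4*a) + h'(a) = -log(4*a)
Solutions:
 h(a) = C1 - a*log(a) - 2*a*log(2) + a - log(cos(4*a))/4


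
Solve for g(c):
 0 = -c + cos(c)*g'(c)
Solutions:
 g(c) = C1 + Integral(c/cos(c), c)


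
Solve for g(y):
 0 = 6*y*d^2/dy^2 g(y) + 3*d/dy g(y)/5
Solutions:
 g(y) = C1 + C2*y^(9/10)


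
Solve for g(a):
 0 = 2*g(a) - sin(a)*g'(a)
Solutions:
 g(a) = C1*(cos(a) - 1)/(cos(a) + 1)


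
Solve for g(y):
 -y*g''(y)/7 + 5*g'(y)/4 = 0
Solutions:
 g(y) = C1 + C2*y^(39/4)


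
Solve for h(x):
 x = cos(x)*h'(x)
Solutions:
 h(x) = C1 + Integral(x/cos(x), x)


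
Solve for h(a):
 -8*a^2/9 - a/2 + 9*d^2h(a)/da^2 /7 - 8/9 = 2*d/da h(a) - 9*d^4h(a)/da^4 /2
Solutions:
 h(a) = C1 + C2*exp(42^(1/3)*a*(-(49 + sqrt(2443))^(1/3) + 42^(1/3)/(49 + sqrt(2443))^(1/3))/42)*sin(14^(1/3)*3^(1/6)*a*(3*14^(1/3)/(49 + sqrt(2443))^(1/3) + 3^(2/3)*(49 + sqrt(2443))^(1/3))/42) + C3*exp(42^(1/3)*a*(-(49 + sqrt(2443))^(1/3) + 42^(1/3)/(49 + sqrt(2443))^(1/3))/42)*cos(14^(1/3)*3^(1/6)*a*(3*14^(1/3)/(49 + sqrt(2443))^(1/3) + 3^(2/3)*(49 + sqrt(2443))^(1/3))/42) + C4*exp(-42^(1/3)*a*(-(49 + sqrt(2443))^(1/3) + 42^(1/3)/(49 + sqrt(2443))^(1/3))/21) - 4*a^3/27 - 23*a^2/56 - 3431*a/3528


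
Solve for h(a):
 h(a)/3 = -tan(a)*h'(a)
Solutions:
 h(a) = C1/sin(a)^(1/3)


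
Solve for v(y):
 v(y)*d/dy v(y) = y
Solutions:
 v(y) = -sqrt(C1 + y^2)
 v(y) = sqrt(C1 + y^2)


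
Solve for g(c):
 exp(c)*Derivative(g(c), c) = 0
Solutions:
 g(c) = C1


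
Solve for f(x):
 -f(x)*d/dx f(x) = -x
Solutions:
 f(x) = -sqrt(C1 + x^2)
 f(x) = sqrt(C1 + x^2)


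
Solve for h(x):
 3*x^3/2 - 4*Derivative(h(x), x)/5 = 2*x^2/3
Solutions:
 h(x) = C1 + 15*x^4/32 - 5*x^3/18


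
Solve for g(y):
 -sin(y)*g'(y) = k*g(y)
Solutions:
 g(y) = C1*exp(k*(-log(cos(y) - 1) + log(cos(y) + 1))/2)


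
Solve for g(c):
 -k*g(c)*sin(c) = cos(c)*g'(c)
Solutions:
 g(c) = C1*exp(k*log(cos(c)))


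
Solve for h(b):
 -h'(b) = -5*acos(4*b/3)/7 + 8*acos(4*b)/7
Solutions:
 h(b) = C1 + 5*b*acos(4*b/3)/7 - 8*b*acos(4*b)/7 + 2*sqrt(1 - 16*b^2)/7 - 5*sqrt(9 - 16*b^2)/28


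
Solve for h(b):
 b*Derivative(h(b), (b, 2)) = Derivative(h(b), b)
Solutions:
 h(b) = C1 + C2*b^2


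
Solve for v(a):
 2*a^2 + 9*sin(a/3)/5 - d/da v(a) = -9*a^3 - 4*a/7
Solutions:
 v(a) = C1 + 9*a^4/4 + 2*a^3/3 + 2*a^2/7 - 27*cos(a/3)/5


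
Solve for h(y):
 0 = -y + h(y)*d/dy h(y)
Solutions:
 h(y) = -sqrt(C1 + y^2)
 h(y) = sqrt(C1 + y^2)


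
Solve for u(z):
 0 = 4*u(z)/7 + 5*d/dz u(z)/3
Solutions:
 u(z) = C1*exp(-12*z/35)


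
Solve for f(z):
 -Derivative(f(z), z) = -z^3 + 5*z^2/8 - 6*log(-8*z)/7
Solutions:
 f(z) = C1 + z^4/4 - 5*z^3/24 + 6*z*log(-z)/7 + 6*z*(-1 + 3*log(2))/7


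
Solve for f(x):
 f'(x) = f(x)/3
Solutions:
 f(x) = C1*exp(x/3)


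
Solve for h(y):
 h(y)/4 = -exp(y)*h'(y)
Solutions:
 h(y) = C1*exp(exp(-y)/4)


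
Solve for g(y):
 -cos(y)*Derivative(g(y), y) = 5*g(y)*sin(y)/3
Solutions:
 g(y) = C1*cos(y)^(5/3)


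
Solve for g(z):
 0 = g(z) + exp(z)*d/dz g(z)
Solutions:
 g(z) = C1*exp(exp(-z))


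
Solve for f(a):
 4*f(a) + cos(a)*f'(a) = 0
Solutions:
 f(a) = C1*(sin(a)^2 - 2*sin(a) + 1)/(sin(a)^2 + 2*sin(a) + 1)


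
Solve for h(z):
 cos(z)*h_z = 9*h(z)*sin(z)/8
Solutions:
 h(z) = C1/cos(z)^(9/8)


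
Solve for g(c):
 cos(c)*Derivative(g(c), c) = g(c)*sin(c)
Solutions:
 g(c) = C1/cos(c)


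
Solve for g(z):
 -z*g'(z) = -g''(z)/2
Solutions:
 g(z) = C1 + C2*erfi(z)


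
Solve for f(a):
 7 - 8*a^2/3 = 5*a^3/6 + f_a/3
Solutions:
 f(a) = C1 - 5*a^4/8 - 8*a^3/3 + 21*a


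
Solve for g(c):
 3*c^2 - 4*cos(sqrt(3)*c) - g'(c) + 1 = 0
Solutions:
 g(c) = C1 + c^3 + c - 4*sqrt(3)*sin(sqrt(3)*c)/3


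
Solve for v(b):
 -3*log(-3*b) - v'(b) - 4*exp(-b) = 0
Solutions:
 v(b) = C1 - 3*b*log(-b) + 3*b*(1 - log(3)) + 4*exp(-b)


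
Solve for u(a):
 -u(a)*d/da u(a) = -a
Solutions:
 u(a) = -sqrt(C1 + a^2)
 u(a) = sqrt(C1 + a^2)


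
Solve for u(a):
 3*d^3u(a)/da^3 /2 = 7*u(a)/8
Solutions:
 u(a) = C3*exp(126^(1/3)*a/6) + (C1*sin(14^(1/3)*3^(1/6)*a/4) + C2*cos(14^(1/3)*3^(1/6)*a/4))*exp(-126^(1/3)*a/12)


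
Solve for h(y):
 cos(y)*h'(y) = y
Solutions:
 h(y) = C1 + Integral(y/cos(y), y)


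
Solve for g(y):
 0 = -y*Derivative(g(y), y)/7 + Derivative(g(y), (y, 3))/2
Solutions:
 g(y) = C1 + Integral(C2*airyai(2^(1/3)*7^(2/3)*y/7) + C3*airybi(2^(1/3)*7^(2/3)*y/7), y)


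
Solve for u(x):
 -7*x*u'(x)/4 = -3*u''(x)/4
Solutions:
 u(x) = C1 + C2*erfi(sqrt(42)*x/6)


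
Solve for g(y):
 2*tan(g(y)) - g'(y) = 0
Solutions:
 g(y) = pi - asin(C1*exp(2*y))
 g(y) = asin(C1*exp(2*y))


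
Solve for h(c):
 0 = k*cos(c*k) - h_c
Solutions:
 h(c) = C1 + sin(c*k)


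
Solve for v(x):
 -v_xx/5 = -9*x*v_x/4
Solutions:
 v(x) = C1 + C2*erfi(3*sqrt(10)*x/4)


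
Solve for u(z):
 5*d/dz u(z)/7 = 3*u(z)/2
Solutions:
 u(z) = C1*exp(21*z/10)


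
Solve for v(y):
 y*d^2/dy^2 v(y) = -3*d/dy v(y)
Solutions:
 v(y) = C1 + C2/y^2


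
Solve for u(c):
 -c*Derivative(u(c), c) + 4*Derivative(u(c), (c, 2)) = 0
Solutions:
 u(c) = C1 + C2*erfi(sqrt(2)*c/4)


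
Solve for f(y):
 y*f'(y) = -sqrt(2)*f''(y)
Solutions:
 f(y) = C1 + C2*erf(2^(1/4)*y/2)


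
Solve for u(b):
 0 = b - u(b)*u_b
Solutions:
 u(b) = -sqrt(C1 + b^2)
 u(b) = sqrt(C1 + b^2)


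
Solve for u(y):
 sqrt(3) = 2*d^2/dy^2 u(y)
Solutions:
 u(y) = C1 + C2*y + sqrt(3)*y^2/4


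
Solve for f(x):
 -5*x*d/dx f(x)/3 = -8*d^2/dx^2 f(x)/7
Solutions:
 f(x) = C1 + C2*erfi(sqrt(105)*x/12)


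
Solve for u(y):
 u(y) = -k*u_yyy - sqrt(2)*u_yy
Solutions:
 u(y) = C1*exp(-y*((sqrt(((27 + 4*sqrt(2)/k^2)^2 - 32/k^4)/k^2)/2 + 27/(2*k) + 2*sqrt(2)/k^3)^(1/3) + sqrt(2)/k + 2/(k^2*(sqrt(((27 + 4*sqrt(2)/k^2)^2 - 32/k^4)/k^2)/2 + 27/(2*k) + 2*sqrt(2)/k^3)^(1/3)))/3) + C2*exp(y*((sqrt(((27 + 4*sqrt(2)/k^2)^2 - 32/k^4)/k^2)/2 + 27/(2*k) + 2*sqrt(2)/k^3)^(1/3) - sqrt(3)*I*(sqrt(((27 + 4*sqrt(2)/k^2)^2 - 32/k^4)/k^2)/2 + 27/(2*k) + 2*sqrt(2)/k^3)^(1/3) - 2*sqrt(2)/k - 8/(k^2*(-1 + sqrt(3)*I)*(sqrt(((27 + 4*sqrt(2)/k^2)^2 - 32/k^4)/k^2)/2 + 27/(2*k) + 2*sqrt(2)/k^3)^(1/3)))/6) + C3*exp(y*((sqrt(((27 + 4*sqrt(2)/k^2)^2 - 32/k^4)/k^2)/2 + 27/(2*k) + 2*sqrt(2)/k^3)^(1/3) + sqrt(3)*I*(sqrt(((27 + 4*sqrt(2)/k^2)^2 - 32/k^4)/k^2)/2 + 27/(2*k) + 2*sqrt(2)/k^3)^(1/3) - 2*sqrt(2)/k + 8/(k^2*(1 + sqrt(3)*I)*(sqrt(((27 + 4*sqrt(2)/k^2)^2 - 32/k^4)/k^2)/2 + 27/(2*k) + 2*sqrt(2)/k^3)^(1/3)))/6)


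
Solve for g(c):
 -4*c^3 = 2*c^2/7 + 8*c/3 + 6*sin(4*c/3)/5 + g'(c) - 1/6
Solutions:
 g(c) = C1 - c^4 - 2*c^3/21 - 4*c^2/3 + c/6 + 9*cos(4*c/3)/10


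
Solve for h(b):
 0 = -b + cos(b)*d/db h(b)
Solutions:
 h(b) = C1 + Integral(b/cos(b), b)


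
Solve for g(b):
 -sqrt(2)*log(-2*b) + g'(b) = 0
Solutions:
 g(b) = C1 + sqrt(2)*b*log(-b) + sqrt(2)*b*(-1 + log(2))


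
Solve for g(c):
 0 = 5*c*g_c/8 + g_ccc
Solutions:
 g(c) = C1 + Integral(C2*airyai(-5^(1/3)*c/2) + C3*airybi(-5^(1/3)*c/2), c)


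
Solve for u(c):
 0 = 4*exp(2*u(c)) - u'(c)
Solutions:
 u(c) = log(-sqrt(-1/(C1 + 4*c))) - log(2)/2
 u(c) = log(-1/(C1 + 4*c))/2 - log(2)/2


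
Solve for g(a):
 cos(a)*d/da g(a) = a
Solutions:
 g(a) = C1 + Integral(a/cos(a), a)


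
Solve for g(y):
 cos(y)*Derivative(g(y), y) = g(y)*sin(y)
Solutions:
 g(y) = C1/cos(y)


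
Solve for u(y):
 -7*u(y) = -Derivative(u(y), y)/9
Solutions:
 u(y) = C1*exp(63*y)


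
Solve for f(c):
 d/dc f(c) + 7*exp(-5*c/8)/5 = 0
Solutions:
 f(c) = C1 + 56*exp(-5*c/8)/25


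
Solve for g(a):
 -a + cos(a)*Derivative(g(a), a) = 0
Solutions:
 g(a) = C1 + Integral(a/cos(a), a)


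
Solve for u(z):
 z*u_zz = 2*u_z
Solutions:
 u(z) = C1 + C2*z^3


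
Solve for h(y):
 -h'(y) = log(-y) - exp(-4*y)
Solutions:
 h(y) = C1 - y*log(-y) + y - exp(-4*y)/4


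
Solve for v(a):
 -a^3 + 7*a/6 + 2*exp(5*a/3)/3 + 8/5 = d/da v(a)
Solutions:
 v(a) = C1 - a^4/4 + 7*a^2/12 + 8*a/5 + 2*exp(5*a/3)/5


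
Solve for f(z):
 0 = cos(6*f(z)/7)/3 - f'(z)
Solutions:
 -z/3 - 7*log(sin(6*f(z)/7) - 1)/12 + 7*log(sin(6*f(z)/7) + 1)/12 = C1


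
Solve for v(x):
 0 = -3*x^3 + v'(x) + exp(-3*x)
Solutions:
 v(x) = C1 + 3*x^4/4 + exp(-3*x)/3


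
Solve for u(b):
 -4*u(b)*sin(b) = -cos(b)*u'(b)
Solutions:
 u(b) = C1/cos(b)^4


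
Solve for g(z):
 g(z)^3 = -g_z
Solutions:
 g(z) = -sqrt(2)*sqrt(-1/(C1 - z))/2
 g(z) = sqrt(2)*sqrt(-1/(C1 - z))/2


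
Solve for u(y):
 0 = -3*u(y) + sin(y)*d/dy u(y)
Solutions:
 u(y) = C1*(cos(y) - 1)^(3/2)/(cos(y) + 1)^(3/2)


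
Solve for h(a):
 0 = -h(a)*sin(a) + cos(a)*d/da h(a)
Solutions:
 h(a) = C1/cos(a)


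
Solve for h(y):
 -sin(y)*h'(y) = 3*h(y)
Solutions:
 h(y) = C1*(cos(y) + 1)^(3/2)/(cos(y) - 1)^(3/2)


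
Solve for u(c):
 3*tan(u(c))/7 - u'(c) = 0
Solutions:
 u(c) = pi - asin(C1*exp(3*c/7))
 u(c) = asin(C1*exp(3*c/7))


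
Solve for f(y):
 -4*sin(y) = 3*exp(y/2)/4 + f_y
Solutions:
 f(y) = C1 - 3*exp(y/2)/2 + 4*cos(y)


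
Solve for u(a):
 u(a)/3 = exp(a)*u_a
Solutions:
 u(a) = C1*exp(-exp(-a)/3)


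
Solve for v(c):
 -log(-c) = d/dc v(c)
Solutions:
 v(c) = C1 - c*log(-c) + c


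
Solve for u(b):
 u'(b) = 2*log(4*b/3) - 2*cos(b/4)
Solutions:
 u(b) = C1 + 2*b*log(b) - 2*b*log(3) - 2*b + 4*b*log(2) - 8*sin(b/4)


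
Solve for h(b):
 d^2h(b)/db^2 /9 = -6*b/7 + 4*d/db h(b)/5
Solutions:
 h(b) = C1 + C2*exp(36*b/5) + 15*b^2/28 + 25*b/168


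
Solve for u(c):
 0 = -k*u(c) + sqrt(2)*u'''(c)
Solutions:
 u(c) = C1*exp(2^(5/6)*c*k^(1/3)/2) + C2*exp(2^(5/6)*c*k^(1/3)*(-1 + sqrt(3)*I)/4) + C3*exp(-2^(5/6)*c*k^(1/3)*(1 + sqrt(3)*I)/4)


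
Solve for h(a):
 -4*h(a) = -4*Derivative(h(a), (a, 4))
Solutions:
 h(a) = C1*exp(-a) + C2*exp(a) + C3*sin(a) + C4*cos(a)


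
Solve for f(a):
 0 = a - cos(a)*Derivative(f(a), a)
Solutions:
 f(a) = C1 + Integral(a/cos(a), a)


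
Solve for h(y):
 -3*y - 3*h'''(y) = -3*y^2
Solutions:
 h(y) = C1 + C2*y + C3*y^2 + y^5/60 - y^4/24


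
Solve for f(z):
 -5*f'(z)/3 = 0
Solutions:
 f(z) = C1


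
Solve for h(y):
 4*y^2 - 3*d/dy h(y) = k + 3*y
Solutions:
 h(y) = C1 - k*y/3 + 4*y^3/9 - y^2/2


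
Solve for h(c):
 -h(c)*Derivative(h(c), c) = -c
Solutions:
 h(c) = -sqrt(C1 + c^2)
 h(c) = sqrt(C1 + c^2)


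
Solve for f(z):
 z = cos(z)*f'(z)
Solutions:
 f(z) = C1 + Integral(z/cos(z), z)


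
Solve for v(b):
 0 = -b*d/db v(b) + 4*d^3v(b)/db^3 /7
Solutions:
 v(b) = C1 + Integral(C2*airyai(14^(1/3)*b/2) + C3*airybi(14^(1/3)*b/2), b)


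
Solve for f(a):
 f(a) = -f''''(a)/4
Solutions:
 f(a) = (C1*sin(a) + C2*cos(a))*exp(-a) + (C3*sin(a) + C4*cos(a))*exp(a)


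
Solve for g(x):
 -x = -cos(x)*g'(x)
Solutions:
 g(x) = C1 + Integral(x/cos(x), x)


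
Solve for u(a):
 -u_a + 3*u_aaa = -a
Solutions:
 u(a) = C1 + C2*exp(-sqrt(3)*a/3) + C3*exp(sqrt(3)*a/3) + a^2/2


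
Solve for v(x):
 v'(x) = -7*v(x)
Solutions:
 v(x) = C1*exp(-7*x)


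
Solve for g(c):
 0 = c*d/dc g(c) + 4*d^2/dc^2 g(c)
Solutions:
 g(c) = C1 + C2*erf(sqrt(2)*c/4)


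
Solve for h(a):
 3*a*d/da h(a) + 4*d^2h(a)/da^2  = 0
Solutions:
 h(a) = C1 + C2*erf(sqrt(6)*a/4)


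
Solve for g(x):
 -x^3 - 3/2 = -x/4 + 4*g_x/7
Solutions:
 g(x) = C1 - 7*x^4/16 + 7*x^2/32 - 21*x/8


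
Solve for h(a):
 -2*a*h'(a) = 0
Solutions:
 h(a) = C1


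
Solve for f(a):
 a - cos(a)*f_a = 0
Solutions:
 f(a) = C1 + Integral(a/cos(a), a)


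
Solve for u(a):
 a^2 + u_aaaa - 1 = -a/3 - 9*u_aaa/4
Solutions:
 u(a) = C1 + C2*a + C3*a^2 + C4*exp(-9*a/4) - a^5/135 + 5*a^4/486 + 122*a^3/2187


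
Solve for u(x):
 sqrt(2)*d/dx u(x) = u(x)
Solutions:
 u(x) = C1*exp(sqrt(2)*x/2)


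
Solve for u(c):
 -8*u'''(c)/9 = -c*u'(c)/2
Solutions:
 u(c) = C1 + Integral(C2*airyai(6^(2/3)*c/4) + C3*airybi(6^(2/3)*c/4), c)


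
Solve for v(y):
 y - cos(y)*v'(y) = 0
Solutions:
 v(y) = C1 + Integral(y/cos(y), y)


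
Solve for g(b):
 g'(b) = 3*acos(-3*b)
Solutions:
 g(b) = C1 + 3*b*acos(-3*b) + sqrt(1 - 9*b^2)


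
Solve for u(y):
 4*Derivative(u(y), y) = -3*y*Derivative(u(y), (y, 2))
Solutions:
 u(y) = C1 + C2/y^(1/3)


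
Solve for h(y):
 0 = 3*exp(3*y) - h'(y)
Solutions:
 h(y) = C1 + exp(3*y)


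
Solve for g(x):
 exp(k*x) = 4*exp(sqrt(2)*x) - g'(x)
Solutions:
 g(x) = C1 + 2*sqrt(2)*exp(sqrt(2)*x) - exp(k*x)/k


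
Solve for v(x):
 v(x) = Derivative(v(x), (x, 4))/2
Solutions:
 v(x) = C1*exp(-2^(1/4)*x) + C2*exp(2^(1/4)*x) + C3*sin(2^(1/4)*x) + C4*cos(2^(1/4)*x)


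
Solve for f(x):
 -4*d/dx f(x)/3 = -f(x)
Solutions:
 f(x) = C1*exp(3*x/4)


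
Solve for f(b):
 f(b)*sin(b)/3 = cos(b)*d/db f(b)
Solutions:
 f(b) = C1/cos(b)^(1/3)


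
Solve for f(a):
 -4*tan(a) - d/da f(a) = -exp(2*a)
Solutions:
 f(a) = C1 + exp(2*a)/2 + 4*log(cos(a))


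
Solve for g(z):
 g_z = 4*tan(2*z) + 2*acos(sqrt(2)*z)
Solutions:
 g(z) = C1 + 2*z*acos(sqrt(2)*z) - sqrt(2)*sqrt(1 - 2*z^2) - 2*log(cos(2*z))


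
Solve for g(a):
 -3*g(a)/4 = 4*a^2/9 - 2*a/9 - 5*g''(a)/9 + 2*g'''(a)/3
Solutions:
 g(a) = C1*exp(a*(50*2^(1/3)/(81*sqrt(6061) + 6311)^(1/3) + 20 + 2^(2/3)*(81*sqrt(6061) + 6311)^(1/3))/72)*sin(2^(1/3)*sqrt(3)*a*(-2^(1/3)*(81*sqrt(6061) + 6311)^(1/3) + 50/(81*sqrt(6061) + 6311)^(1/3))/72) + C2*exp(a*(50*2^(1/3)/(81*sqrt(6061) + 6311)^(1/3) + 20 + 2^(2/3)*(81*sqrt(6061) + 6311)^(1/3))/72)*cos(2^(1/3)*sqrt(3)*a*(-2^(1/3)*(81*sqrt(6061) + 6311)^(1/3) + 50/(81*sqrt(6061) + 6311)^(1/3))/72) + C3*exp(a*(-2^(2/3)*(81*sqrt(6061) + 6311)^(1/3) - 50*2^(1/3)/(81*sqrt(6061) + 6311)^(1/3) + 10)/36) - 16*a^2/27 + 8*a/27 - 640/729


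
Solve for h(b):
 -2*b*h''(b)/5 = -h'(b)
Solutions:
 h(b) = C1 + C2*b^(7/2)


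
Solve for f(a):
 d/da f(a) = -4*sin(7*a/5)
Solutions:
 f(a) = C1 + 20*cos(7*a/5)/7


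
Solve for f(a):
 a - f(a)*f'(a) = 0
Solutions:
 f(a) = -sqrt(C1 + a^2)
 f(a) = sqrt(C1 + a^2)


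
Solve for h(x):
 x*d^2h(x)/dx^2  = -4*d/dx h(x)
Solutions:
 h(x) = C1 + C2/x^3


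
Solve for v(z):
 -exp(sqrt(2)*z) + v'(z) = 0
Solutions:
 v(z) = C1 + sqrt(2)*exp(sqrt(2)*z)/2


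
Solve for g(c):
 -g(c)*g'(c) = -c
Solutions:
 g(c) = -sqrt(C1 + c^2)
 g(c) = sqrt(C1 + c^2)


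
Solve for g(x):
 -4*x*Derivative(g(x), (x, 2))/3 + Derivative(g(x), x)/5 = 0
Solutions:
 g(x) = C1 + C2*x^(23/20)


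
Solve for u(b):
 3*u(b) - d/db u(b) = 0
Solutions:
 u(b) = C1*exp(3*b)


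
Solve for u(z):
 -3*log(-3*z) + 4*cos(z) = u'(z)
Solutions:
 u(z) = C1 - 3*z*log(-z) - 3*z*log(3) + 3*z + 4*sin(z)


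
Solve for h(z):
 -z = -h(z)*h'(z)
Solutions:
 h(z) = -sqrt(C1 + z^2)
 h(z) = sqrt(C1 + z^2)


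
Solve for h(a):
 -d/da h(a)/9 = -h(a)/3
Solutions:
 h(a) = C1*exp(3*a)


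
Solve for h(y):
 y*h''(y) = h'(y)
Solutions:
 h(y) = C1 + C2*y^2


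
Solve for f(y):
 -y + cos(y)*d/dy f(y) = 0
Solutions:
 f(y) = C1 + Integral(y/cos(y), y)


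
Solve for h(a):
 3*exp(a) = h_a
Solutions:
 h(a) = C1 + 3*exp(a)


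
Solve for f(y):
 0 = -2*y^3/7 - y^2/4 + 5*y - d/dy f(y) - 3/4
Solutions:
 f(y) = C1 - y^4/14 - y^3/12 + 5*y^2/2 - 3*y/4


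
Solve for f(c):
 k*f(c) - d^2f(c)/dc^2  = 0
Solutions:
 f(c) = C1*exp(-c*sqrt(k)) + C2*exp(c*sqrt(k))


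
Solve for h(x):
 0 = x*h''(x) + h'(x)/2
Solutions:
 h(x) = C1 + C2*sqrt(x)


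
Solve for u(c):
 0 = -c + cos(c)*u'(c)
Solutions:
 u(c) = C1 + Integral(c/cos(c), c)


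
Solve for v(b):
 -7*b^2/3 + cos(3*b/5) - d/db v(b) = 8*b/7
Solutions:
 v(b) = C1 - 7*b^3/9 - 4*b^2/7 + 5*sin(3*b/5)/3


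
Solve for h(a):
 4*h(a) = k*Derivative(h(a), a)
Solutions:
 h(a) = C1*exp(4*a/k)


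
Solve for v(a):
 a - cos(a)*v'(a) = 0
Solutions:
 v(a) = C1 + Integral(a/cos(a), a)


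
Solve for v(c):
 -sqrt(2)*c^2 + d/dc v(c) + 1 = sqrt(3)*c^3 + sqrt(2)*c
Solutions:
 v(c) = C1 + sqrt(3)*c^4/4 + sqrt(2)*c^3/3 + sqrt(2)*c^2/2 - c


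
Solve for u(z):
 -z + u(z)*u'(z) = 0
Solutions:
 u(z) = -sqrt(C1 + z^2)
 u(z) = sqrt(C1 + z^2)


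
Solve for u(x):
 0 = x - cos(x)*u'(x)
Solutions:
 u(x) = C1 + Integral(x/cos(x), x)


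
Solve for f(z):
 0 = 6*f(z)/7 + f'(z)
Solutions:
 f(z) = C1*exp(-6*z/7)


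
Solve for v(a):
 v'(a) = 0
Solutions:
 v(a) = C1


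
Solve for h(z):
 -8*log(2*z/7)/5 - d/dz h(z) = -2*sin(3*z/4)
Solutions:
 h(z) = C1 - 8*z*log(z)/5 - 8*z*log(2)/5 + 8*z/5 + 8*z*log(7)/5 - 8*cos(3*z/4)/3


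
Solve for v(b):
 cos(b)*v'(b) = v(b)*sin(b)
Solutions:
 v(b) = C1/cos(b)


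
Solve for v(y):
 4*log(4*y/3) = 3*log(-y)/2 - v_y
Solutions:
 v(y) = C1 - 5*y*log(y)/2 + y*(-8*log(2) + 5/2 + 4*log(3) + 3*I*pi/2)


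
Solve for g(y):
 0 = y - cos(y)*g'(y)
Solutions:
 g(y) = C1 + Integral(y/cos(y), y)


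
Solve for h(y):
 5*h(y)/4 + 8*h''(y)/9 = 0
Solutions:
 h(y) = C1*sin(3*sqrt(10)*y/8) + C2*cos(3*sqrt(10)*y/8)
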